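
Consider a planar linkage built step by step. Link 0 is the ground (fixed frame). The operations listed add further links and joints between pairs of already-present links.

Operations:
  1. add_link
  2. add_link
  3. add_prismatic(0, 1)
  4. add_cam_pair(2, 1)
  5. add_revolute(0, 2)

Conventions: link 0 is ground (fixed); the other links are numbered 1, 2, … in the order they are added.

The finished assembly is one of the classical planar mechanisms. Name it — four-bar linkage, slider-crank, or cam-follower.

links: 3 (incl. ground); joints: 1 revolute, 1 prismatic, 1 higher (cam) pair, forming one closed loop
3 links, revolute + prismatic + higher pair in one loop → cam-follower

cam-follower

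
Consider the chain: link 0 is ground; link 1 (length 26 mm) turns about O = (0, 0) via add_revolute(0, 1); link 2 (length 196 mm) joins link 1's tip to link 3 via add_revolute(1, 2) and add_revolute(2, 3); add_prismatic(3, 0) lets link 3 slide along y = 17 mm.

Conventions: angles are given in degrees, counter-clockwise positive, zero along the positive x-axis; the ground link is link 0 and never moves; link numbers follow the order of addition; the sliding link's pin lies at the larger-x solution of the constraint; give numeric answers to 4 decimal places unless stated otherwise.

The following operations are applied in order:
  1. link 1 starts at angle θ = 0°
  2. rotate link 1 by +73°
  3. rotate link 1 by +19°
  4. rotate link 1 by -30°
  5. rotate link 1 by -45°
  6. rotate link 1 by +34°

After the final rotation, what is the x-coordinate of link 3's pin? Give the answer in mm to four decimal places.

geometry: r = 26 mm, L = 196 mm, e = 17 mm; θ starts at 0°
rotate link 1 by +73°: θ ← 0° +73° = 73°
rotate link 1 by +19°: θ ← 73° +19° = 92°
rotate link 1 by -30°: θ ← 92° -30° = 62°
rotate link 1 by -45°: θ ← 62° -45° = 17°
rotate link 1 by +34°: θ ← 17° +34° = 51°
crank pin P = (r cos θ, r sin θ) = (16.362330, 20.205795)
h = r sin θ − e = 20.205795 − 17 = 3.205795
x = r cos θ + √(L² − h²) = 16.362330 + 195.973781 = 212.336111

212.3361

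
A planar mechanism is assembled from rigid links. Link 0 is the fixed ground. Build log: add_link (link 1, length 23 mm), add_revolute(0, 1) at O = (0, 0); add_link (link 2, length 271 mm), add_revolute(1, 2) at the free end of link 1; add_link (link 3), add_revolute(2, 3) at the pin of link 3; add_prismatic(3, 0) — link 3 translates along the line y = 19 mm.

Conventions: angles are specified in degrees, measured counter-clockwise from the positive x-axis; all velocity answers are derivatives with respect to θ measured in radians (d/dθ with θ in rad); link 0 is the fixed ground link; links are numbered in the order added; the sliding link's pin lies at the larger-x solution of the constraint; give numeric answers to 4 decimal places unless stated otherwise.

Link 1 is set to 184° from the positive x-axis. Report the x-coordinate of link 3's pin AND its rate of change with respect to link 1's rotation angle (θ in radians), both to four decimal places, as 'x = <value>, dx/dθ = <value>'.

geometry: r = 23 mm, L = 271 mm, e = 19 mm
crank pin P = (r cos θ, r sin θ) = (-22.943973, -1.604399)
h = r sin θ − e = -1.604399 − 19 = -20.604399
x = r cos θ + √(L² − h²) = -22.943973 + 270.215578 = 247.271605
dx/dθ = −r sin θ − h·r cos θ/√(L² − h²) (θ in radians; h = -20.604399) = -0.145118

x = 247.2716, dx/dθ = -0.1451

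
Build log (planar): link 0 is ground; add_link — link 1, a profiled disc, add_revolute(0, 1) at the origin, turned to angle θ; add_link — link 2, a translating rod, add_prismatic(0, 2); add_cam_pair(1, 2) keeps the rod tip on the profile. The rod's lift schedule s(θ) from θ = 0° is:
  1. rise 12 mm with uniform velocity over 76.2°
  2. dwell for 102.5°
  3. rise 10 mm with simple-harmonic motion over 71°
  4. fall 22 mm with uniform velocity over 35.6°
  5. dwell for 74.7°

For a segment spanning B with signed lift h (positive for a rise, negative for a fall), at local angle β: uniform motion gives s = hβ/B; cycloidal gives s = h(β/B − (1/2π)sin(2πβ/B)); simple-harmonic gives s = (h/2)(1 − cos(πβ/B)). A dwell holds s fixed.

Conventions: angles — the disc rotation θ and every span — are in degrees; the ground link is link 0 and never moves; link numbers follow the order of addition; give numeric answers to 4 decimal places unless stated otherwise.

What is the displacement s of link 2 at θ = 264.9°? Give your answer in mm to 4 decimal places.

seg 1 [0°–76.2°] uniform, h=12: full span → s += 12 → s = 12.0000
seg 2 [76.2°–178.7°] dwell: s stays 12.0000
seg 3 [178.7°–249.7°] simple-harmonic, h=10: full span → s += 10 → s = 22.0000
seg 4 [249.7°–285.3°] uniform, h=-22: θ=264.9° here. β=15.2, B=35.6. -22·15.2/35.6 = -9.3933 → s = 12.6067

12.6067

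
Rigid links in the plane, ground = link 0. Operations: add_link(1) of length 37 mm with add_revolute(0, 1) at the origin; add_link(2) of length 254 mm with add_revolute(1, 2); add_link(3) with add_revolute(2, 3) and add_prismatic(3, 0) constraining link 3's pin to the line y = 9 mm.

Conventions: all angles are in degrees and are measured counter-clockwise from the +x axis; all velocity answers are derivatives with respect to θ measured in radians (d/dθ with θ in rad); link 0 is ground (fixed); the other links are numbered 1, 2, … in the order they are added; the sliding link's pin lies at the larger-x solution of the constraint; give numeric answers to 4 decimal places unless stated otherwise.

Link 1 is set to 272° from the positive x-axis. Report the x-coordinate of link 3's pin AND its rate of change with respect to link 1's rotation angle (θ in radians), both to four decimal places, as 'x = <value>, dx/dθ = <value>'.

geometry: r = 37 mm, L = 254 mm, e = 9 mm
crank pin P = (r cos θ, r sin θ) = (1.291281, -36.977461)
h = r sin θ − e = -36.977461 − 9 = -45.977461
x = r cos θ + √(L² − h²) = 1.291281 + 249.804069 = 251.095351
dx/dθ = −r sin θ − h·r cos θ/√(L² − h²) (θ in radians; h = -45.977461) = 37.215126

x = 251.0954, dx/dθ = 37.2151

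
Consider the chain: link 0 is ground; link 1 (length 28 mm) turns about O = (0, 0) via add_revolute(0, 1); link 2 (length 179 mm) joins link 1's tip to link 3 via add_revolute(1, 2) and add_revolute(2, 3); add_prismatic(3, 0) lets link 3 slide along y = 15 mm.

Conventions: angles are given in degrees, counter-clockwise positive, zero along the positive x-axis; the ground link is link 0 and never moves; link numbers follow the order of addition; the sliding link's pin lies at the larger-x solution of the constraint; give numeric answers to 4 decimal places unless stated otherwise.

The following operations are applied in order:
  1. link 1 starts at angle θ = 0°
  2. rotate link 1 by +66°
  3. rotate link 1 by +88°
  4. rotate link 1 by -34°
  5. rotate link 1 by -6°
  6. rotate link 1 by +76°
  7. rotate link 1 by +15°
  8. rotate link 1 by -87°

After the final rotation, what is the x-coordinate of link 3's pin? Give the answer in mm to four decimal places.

geometry: r = 28 mm, L = 179 mm, e = 15 mm; θ starts at 0°
rotate link 1 by +66°: θ ← 0° +66° = 66°
rotate link 1 by +88°: θ ← 66° +88° = 154°
rotate link 1 by -34°: θ ← 154° -34° = 120°
rotate link 1 by -6°: θ ← 120° -6° = 114°
rotate link 1 by +76°: θ ← 114° +76° = 190°
rotate link 1 by +15°: θ ← 190° +15° = 205°
rotate link 1 by -87°: θ ← 205° -87° = 118°
crank pin P = (r cos θ, r sin θ) = (-13.145204, 24.722533)
h = r sin θ − e = 24.722533 − 15 = 9.722533
x = r cos θ + √(L² − h²) = -13.145204 + 178.735761 = 165.590558

165.5906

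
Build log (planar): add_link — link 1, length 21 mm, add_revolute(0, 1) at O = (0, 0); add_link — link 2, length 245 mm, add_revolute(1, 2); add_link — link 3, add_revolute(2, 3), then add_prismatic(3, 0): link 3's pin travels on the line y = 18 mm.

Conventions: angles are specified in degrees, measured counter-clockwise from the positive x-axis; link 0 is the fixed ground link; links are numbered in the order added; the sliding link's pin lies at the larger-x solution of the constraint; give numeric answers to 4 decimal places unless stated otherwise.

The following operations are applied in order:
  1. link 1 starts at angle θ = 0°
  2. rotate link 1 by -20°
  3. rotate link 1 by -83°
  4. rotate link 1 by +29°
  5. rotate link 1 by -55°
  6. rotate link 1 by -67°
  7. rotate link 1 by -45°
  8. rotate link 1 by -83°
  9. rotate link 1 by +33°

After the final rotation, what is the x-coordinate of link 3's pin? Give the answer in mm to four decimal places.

geometry: r = 21 mm, L = 245 mm, e = 18 mm; θ starts at 0°
rotate link 1 by -20°: θ ← 0° -20° = -20°
rotate link 1 by -83°: θ ← -20° -83° = -103°
rotate link 1 by +29°: θ ← -103° +29° = -74°
rotate link 1 by -55°: θ ← -74° -55° = -129°
rotate link 1 by -67°: θ ← -129° -67° = -196°
rotate link 1 by -45°: θ ← -196° -45° = -241°
rotate link 1 by -83°: θ ← -241° -83° = -324°
rotate link 1 by +33°: θ ← -324° +33° = -291°
crank pin P = (r cos θ, r sin θ) = (7.525727, 19.605189)
h = r sin θ − e = 19.605189 − 18 = 1.605189
x = r cos θ + √(L² − h²) = 7.525727 + 244.994742 = 252.520468

252.5205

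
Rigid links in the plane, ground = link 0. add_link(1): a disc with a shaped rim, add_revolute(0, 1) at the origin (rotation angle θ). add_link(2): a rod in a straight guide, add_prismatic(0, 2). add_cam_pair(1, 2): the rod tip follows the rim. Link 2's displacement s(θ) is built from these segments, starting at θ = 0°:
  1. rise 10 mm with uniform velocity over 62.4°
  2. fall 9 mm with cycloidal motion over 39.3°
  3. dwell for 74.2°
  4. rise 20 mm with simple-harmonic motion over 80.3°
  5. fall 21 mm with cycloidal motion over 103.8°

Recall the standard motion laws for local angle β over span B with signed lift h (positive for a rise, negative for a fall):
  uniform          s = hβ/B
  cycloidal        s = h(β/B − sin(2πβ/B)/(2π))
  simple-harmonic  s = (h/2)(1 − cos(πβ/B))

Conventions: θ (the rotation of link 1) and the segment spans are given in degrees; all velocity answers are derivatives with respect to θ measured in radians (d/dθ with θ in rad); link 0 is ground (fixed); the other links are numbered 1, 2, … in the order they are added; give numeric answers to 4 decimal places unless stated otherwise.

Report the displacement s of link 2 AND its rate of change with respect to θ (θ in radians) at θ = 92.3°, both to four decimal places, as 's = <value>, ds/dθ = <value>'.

segment 1 (0° to 62.4°, uniform, h = 10) is passed completely: s = 0.0000 + (10) = 10.0000
θ = 92.3° falls in segment 2 (62.4° to 101.7°, cycloidal, h = -9): β = 92.3 − 62.4 = 29.9°, B = 39.3°; Δs = -9·(0.7608 − sin(2π·0.7608)/(2π)) = -8.2764; s = 10.0000 − 8.2764 = 1.7236
velocity in seg [62.4°–101.7°] (cycloidal), θ in radians: β = 29.9° = 0.5219 rad, B = 39.3° = 0.6859 rad; ds/dθ = (h/B)(1 − cos(2πβ/B)) = ((-9)/0.6859)(1 − cos(2π·0.7608)) = -12.230300 mm/rad

s = 1.7236, ds/dθ = -12.2303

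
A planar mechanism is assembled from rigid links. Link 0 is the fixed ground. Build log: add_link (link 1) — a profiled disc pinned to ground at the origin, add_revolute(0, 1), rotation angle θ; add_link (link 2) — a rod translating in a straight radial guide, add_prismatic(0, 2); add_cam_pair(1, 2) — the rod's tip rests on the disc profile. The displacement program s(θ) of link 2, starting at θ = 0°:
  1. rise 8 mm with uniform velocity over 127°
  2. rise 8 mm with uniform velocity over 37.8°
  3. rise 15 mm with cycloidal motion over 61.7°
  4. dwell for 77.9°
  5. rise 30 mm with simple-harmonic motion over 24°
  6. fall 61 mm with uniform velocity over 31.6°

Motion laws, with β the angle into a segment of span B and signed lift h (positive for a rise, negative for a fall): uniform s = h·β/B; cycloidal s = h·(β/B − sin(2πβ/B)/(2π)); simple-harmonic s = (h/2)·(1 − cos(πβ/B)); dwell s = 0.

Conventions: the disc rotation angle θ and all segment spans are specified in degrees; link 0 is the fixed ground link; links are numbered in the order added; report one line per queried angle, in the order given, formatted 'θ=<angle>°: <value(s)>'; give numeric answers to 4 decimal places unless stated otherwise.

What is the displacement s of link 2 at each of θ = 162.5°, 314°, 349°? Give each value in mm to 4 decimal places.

seg 1 [0°–127°] uniform, h=8: full span → s += 8 → s = 8.0000
seg 2 [127°–164.8°] uniform, h=8: θ=162.5° here. β=35.5, B=37.8. 8·35.5/37.8 = 7.5132 → s = 15.5132
seg 2 [127°–164.8°] uniform, h=8: full span → s += 8 → s = 16.0000
seg 3 [164.8°–226.5°] cycloidal, h=15: full span → s += 15 → s = 31.0000
seg 4 [226.5°–304.4°] dwell: s stays 31.0000
seg 5 [304.4°–328.4°] simple-harmonic, h=30: θ=314° here. β=9.6, B=24. 30/2·(1 − cos(π·0.4000)) = 10.3647 → s = 41.3647
seg 5 [304.4°–328.4°] simple-harmonic, h=30: full span → s += 30 → s = 61.0000
seg 6 [328.4°–360°] uniform, h=-61: θ=349° here. β=20.6, B=31.6. -61·20.6/31.6 = -39.7658 → s = 21.2342

θ=162.5°: 15.5132
θ=314°: 41.3647
θ=349°: 21.2342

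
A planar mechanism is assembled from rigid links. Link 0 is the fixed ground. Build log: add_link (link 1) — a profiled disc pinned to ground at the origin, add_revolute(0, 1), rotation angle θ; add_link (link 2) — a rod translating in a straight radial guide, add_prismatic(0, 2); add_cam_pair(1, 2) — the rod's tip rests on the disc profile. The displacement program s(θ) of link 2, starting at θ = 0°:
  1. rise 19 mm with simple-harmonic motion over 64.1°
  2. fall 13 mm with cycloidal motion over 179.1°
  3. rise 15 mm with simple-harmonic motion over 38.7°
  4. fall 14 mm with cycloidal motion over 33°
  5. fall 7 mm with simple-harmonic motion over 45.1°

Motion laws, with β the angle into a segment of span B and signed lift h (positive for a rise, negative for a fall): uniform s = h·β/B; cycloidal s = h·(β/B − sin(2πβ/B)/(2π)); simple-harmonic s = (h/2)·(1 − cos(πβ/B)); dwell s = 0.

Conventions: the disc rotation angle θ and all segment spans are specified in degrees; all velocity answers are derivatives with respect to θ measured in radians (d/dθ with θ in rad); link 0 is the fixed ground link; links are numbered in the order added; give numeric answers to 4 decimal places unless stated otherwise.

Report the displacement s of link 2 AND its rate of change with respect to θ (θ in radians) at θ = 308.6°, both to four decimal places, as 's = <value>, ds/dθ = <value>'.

seg 1 [0°–64.1°] simple-harmonic, h=19: full span → s += 19 → s = 19.0000
seg 2 [64.1°–243.2°] cycloidal, h=-13: full span → s += -13 → s = 6.0000
seg 3 [243.2°–281.9°] simple-harmonic, h=15: full span → s += 15 → s = 21.0000
seg 4 [281.9°–314.9°] cycloidal, h=-14: θ=308.6° here. β=26.7, B=33. -14·(0.8091 − sin(2π·0.8091)/(2π)) = -13.4036 → s = 7.5964
velocity in seg [281.9°–314.9°] (cycloidal), θ in radians: β = 26.7° = 0.4660 rad, B = 33° = 0.5760 rad; ds/dθ = (h/B)(1 − cos(2πβ/B)) = ((-14)/0.5760)(1 − cos(2π·0.8091)) = -15.488425 mm/rad

s = 7.5964, ds/dθ = -15.4884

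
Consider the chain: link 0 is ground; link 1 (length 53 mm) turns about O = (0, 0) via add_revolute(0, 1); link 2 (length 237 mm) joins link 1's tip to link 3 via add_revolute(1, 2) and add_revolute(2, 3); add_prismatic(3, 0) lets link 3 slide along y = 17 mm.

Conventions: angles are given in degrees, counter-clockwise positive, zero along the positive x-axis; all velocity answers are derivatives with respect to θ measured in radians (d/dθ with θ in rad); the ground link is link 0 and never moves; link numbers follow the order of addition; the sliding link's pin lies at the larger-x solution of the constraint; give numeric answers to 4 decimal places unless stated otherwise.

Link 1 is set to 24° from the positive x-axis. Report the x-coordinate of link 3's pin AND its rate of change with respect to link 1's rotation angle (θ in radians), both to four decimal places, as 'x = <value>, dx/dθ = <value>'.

geometry: r = 53 mm, L = 237 mm, e = 17 mm
crank pin P = (r cos θ, r sin θ) = (48.417909, 21.557042)
h = r sin θ − e = 21.557042 − 17 = 4.557042
x = r cos θ + √(L² − h²) = 48.417909 + 236.956184 = 285.374094
dx/dθ = −r sin θ − h·r cos θ/√(L² − h²) (θ in radians; h = 4.557042) = -22.488195

x = 285.3741, dx/dθ = -22.4882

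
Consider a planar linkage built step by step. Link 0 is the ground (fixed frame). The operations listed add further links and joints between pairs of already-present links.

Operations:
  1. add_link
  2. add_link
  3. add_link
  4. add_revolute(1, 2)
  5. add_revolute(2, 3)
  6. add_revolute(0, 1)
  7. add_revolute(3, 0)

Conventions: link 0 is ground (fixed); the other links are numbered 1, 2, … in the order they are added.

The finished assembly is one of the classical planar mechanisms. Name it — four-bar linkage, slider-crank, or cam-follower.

links: 4 (incl. ground); joints: 4 revolute, 0 prismatic, 0 higher (cam) pair, forming one closed loop
4 links in a single 4R loop → four-bar linkage

four-bar linkage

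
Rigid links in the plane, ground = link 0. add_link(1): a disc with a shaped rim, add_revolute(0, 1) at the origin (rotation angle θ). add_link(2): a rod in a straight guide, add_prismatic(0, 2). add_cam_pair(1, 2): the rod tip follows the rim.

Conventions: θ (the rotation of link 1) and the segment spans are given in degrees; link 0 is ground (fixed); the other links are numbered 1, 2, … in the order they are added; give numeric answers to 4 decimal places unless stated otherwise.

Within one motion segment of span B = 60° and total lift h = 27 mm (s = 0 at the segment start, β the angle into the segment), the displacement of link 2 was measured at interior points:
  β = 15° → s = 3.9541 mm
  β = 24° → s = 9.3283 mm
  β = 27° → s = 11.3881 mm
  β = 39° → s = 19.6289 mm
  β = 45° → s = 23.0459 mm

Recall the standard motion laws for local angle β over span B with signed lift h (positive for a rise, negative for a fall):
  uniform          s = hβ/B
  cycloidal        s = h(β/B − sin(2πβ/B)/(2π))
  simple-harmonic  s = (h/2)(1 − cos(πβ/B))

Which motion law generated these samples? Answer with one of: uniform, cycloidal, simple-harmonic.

candidates at β/B = r: uniform s = h·r (linear in β); cycloidal s = h·(r − sin(2πr)/(2π)); simple-harmonic s = (h/2)(1 − cos(πr))
β=15°: printed 3.9541 | uniform 6.7500, cycloidal 2.4528, simple-harmonic 3.9541
β=24°: printed 9.3283 | uniform 10.8000, cycloidal 8.2742, simple-harmonic 9.3283
β=27°: printed 11.3881 | uniform 12.1500, cycloidal 10.8221, simple-harmonic 11.3881
β=39°: printed 19.6289 | uniform 17.5500, cycloidal 21.0265, simple-harmonic 19.6289
β=45°: printed 23.0459 | uniform 20.2500, cycloidal 24.5472, simple-harmonic 23.0459
only one law matches every sample → simple-harmonic

simple-harmonic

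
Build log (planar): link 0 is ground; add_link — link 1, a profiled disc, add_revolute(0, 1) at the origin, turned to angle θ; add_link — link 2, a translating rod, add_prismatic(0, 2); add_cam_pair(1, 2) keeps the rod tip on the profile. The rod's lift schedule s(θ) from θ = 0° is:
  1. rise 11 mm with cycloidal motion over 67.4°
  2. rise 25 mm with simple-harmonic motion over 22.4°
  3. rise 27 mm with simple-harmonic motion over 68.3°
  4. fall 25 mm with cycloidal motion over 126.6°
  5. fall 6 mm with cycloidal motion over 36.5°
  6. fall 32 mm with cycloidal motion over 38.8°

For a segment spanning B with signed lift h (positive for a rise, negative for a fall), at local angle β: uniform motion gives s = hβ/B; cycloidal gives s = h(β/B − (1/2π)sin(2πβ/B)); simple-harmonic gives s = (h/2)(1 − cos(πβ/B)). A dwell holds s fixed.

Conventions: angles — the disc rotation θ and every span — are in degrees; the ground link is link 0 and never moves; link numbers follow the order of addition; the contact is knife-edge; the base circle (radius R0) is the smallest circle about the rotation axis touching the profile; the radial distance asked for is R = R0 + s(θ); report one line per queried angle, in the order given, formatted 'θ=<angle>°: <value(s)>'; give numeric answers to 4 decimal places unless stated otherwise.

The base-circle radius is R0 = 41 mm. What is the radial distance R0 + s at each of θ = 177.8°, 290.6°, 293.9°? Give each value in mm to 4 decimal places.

seg 1 [0°–67.4°] cycloidal, h=11: full span → s += 11 → s = 11.0000
seg 2 [67.4°–89.8°] simple-harmonic, h=25: full span → s += 25 → s = 36.0000
seg 3 [89.8°–158.1°] simple-harmonic, h=27: full span → s += 27 → s = 63.0000
seg 4 [158.1°–284.7°] cycloidal, h=-25: θ=177.8° here. β=19.7, B=126.6. -25·(0.1556 − sin(2π·0.1556)/(2π)) = -0.5908 → s = 62.4092
seg 4 [158.1°–284.7°] cycloidal, h=-25: full span → s += -25 → s = 38.0000
seg 5 [284.7°–321.2°] cycloidal, h=-6: θ=290.6° here. β=5.9, B=36.5. -6·(0.1616 − sin(2π·0.1616)/(2π)) = -0.1583 → s = 37.8417
seg 5 [284.7°–321.2°] cycloidal, h=-6: θ=293.9° here. β=9.2, B=36.5. -6·(0.2521 − sin(2π·0.2521)/(2π)) = -0.5575 → s = 37.4425
θ=177.8°: R = R0 + s = 41 + 62.4092 = 103.4092
θ=290.6°: R = R0 + s = 41 + 37.8417 = 78.8417
θ=293.9°: R = R0 + s = 41 + 37.4425 = 78.4425

θ=177.8°: 103.4092
θ=290.6°: 78.8417
θ=293.9°: 78.4425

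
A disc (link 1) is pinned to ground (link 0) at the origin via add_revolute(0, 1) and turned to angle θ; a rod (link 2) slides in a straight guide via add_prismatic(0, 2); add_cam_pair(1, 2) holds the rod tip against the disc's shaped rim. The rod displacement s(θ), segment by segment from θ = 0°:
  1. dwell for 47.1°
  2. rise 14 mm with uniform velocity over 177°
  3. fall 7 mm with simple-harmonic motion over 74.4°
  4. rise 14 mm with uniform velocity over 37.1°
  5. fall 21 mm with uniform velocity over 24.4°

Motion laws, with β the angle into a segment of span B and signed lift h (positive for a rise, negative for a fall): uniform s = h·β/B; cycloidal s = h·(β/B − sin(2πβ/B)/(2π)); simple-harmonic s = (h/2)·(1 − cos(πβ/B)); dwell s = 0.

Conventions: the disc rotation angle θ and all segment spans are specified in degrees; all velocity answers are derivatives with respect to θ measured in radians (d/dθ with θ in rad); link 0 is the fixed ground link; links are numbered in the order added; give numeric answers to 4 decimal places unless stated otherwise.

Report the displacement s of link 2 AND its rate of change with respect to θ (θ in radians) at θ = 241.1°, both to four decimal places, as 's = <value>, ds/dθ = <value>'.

segment 1 (0° to 47.1°, dwell): s unchanged at 0.0000
segment 2 (47.1° to 224.1°, uniform, h = 14) is passed completely: s = 0.0000 + (14) = 14.0000
θ = 241.1° falls in segment 3 (224.1° to 298.5°, simple-harmonic, h = -7): β = 241.1 − 224.1 = 17°, B = 74.4°; Δs = -7/2·(1 − cos(π·0.2285)) = -0.8637; s = 14.0000 − 0.8637 = 13.1363
velocity in seg [224.1°–298.5°] (simple-harmonic), θ in radians: β = 17° = 0.2967 rad, B = 74.4° = 1.2985 rad; ds/dθ = (πh/(2B)) sin(πβ/B) = (π·(-7)/(2·1.2985)) sin(π·0.2285) = -5.569717 mm/rad

s = 13.1363, ds/dθ = -5.5697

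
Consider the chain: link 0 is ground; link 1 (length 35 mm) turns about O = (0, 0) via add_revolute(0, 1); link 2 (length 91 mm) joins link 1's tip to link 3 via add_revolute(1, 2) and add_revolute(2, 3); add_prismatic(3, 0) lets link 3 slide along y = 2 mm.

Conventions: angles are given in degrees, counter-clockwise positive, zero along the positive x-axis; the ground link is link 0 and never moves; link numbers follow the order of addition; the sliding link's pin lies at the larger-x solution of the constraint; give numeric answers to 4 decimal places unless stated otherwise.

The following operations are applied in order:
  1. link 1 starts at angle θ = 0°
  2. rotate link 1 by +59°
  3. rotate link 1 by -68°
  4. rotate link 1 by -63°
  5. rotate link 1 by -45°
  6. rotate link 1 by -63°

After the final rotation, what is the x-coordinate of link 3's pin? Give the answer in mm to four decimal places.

geometry: r = 35 mm, L = 91 mm, e = 2 mm; θ starts at 0°
rotate link 1 by +59°: θ ← 0° +59° = 59°
rotate link 1 by -68°: θ ← 59° -68° = -9°
rotate link 1 by -63°: θ ← -9° -63° = -72°
rotate link 1 by -45°: θ ← -72° -45° = -117°
rotate link 1 by -63°: θ ← -117° -63° = -180°
crank pin P = (r cos θ, r sin θ) = (-35.000000, -0.000000)
h = r sin θ − e = -0.000000 − 2 = -2.000000
x = r cos θ + √(L² − h²) = -35.000000 + 90.978019 = 55.978019

55.9780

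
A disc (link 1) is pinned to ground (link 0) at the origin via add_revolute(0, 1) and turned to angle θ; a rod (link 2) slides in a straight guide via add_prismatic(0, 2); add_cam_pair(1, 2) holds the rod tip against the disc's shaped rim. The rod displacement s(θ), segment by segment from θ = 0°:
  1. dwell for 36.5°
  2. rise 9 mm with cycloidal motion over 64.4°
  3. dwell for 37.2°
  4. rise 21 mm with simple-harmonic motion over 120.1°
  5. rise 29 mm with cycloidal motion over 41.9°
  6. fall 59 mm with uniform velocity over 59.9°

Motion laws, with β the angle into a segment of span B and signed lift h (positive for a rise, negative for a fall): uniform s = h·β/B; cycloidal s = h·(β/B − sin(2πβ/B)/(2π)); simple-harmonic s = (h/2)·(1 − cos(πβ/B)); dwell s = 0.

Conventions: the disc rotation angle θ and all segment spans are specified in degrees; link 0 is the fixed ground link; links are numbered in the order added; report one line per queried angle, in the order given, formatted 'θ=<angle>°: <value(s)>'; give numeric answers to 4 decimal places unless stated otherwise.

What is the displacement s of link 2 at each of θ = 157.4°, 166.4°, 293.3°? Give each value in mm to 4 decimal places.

segment 1 (0° to 36.5°, dwell): s unchanged at 0.0000
segment 2 (36.5° to 100.9°, cycloidal, h = 9) is passed completely: s = 0.0000 + (9) = 9.0000
segment 3 (100.9° to 138.1°, dwell): s unchanged at 9.0000
θ = 157.4° falls in segment 4 (138.1° to 258.2°, simple-harmonic, h = 21): β = 157.4 − 138.1 = 19.3°, B = 120.1°; Δs = 21/2·(1 − cos(π·0.1607)) = 1.3099; s = 9.0000 + 1.3099 = 10.3099
θ = 166.4° falls in segment 4 (138.1° to 258.2°, simple-harmonic, h = 21): β = 166.4 − 138.1 = 28.3°, B = 120.1°; Δs = 21/2·(1 − cos(π·0.2356)) = 2.7480; s = 9.0000 + 2.7480 = 11.7480
segment 4 (138.1° to 258.2°, simple-harmonic, h = 21) is passed completely: s = 9.0000 + (21) = 30.0000
θ = 293.3° falls in segment 5 (258.2° to 300.1°, cycloidal, h = 29): β = 293.3 − 258.2 = 35.1°, B = 41.9°; Δs = 29·(0.8377 − sin(2π·0.8377)/(2π)) = 28.2257; s = 30.0000 + 28.2257 = 58.2257

θ=157.4°: 10.3099
θ=166.4°: 11.7480
θ=293.3°: 58.2257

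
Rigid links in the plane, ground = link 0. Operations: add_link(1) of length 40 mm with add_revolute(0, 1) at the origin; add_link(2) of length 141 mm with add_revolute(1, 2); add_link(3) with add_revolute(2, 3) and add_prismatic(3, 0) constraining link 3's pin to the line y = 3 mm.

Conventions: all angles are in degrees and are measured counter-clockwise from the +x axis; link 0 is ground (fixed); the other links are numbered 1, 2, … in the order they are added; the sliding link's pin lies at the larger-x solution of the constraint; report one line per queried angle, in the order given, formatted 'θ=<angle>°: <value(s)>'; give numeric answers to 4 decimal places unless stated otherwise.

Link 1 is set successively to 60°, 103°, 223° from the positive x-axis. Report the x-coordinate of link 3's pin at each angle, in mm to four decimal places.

geometry: r = 40 mm, L = 141 mm, e = 3 mm
θ=60°: crank pin P = (r cos θ, r sin θ) = (20.000000, 34.641016)
θ=60°: h = r sin θ − e = 34.641016 − 3 = 31.641016
θ=60°: x = r cos θ + √(L² − h²) = 20.000000 + 137.403952 = 157.403952
θ=103°: crank pin P = (r cos θ, r sin θ) = (-8.998042, 38.974803)
θ=103°: h = r sin θ − e = 38.974803 − 3 = 35.974803
θ=103°: x = r cos θ + √(L² − h²) = -8.998042 + 136.333465 = 127.335422
θ=223°: crank pin P = (r cos θ, r sin θ) = (-29.254148, -27.279934)
θ=223°: h = r sin θ − e = -27.279934 − 3 = -30.279934
θ=223°: x = r cos θ + √(L² − h²) = -29.254148 + 137.710296 = 108.456148

θ=60°: 157.4040
θ=103°: 127.3354
θ=223°: 108.4561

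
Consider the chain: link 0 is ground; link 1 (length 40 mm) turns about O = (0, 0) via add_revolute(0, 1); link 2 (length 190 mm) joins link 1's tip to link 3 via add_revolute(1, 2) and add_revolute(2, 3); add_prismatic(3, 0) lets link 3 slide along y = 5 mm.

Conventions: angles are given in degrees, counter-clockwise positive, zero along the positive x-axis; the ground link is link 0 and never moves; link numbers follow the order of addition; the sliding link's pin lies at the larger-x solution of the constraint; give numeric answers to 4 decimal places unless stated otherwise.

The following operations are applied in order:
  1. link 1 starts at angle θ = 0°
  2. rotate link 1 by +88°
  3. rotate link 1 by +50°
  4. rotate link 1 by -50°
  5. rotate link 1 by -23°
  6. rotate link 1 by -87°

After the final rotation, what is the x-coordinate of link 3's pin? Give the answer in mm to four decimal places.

geometry: r = 40 mm, L = 190 mm, e = 5 mm; θ starts at 0°
rotate link 1 by +88°: θ ← 0° +88° = 88°
rotate link 1 by +50°: θ ← 88° +50° = 138°
rotate link 1 by -50°: θ ← 138° -50° = 88°
rotate link 1 by -23°: θ ← 88° -23° = 65°
rotate link 1 by -87°: θ ← 65° -87° = -22°
crank pin P = (r cos θ, r sin θ) = (37.087354, -14.984264)
h = r sin θ − e = -14.984264 − 5 = -19.984264
x = r cos θ + √(L² − h²) = 37.087354 + 188.946101 = 226.033455

226.0335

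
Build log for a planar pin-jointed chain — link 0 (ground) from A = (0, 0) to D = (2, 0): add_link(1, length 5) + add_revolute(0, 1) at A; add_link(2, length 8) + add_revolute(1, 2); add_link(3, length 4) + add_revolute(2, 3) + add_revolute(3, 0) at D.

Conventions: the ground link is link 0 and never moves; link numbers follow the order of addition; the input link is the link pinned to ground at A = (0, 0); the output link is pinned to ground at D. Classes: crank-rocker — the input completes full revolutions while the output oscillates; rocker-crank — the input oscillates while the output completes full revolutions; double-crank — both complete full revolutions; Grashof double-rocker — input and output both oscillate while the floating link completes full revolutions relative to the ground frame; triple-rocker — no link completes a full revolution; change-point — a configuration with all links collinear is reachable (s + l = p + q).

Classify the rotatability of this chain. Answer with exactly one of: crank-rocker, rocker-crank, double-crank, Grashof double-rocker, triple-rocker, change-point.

lengths: ground=2, input=5, coupler=8, output=4
sorted: s=2 (shortest), l=8 (longest), p+q=9
s + l = 10 vs p + q = 9
s + l > p + q → non-Grashof → no link fully rotates → triple-rocker

triple-rocker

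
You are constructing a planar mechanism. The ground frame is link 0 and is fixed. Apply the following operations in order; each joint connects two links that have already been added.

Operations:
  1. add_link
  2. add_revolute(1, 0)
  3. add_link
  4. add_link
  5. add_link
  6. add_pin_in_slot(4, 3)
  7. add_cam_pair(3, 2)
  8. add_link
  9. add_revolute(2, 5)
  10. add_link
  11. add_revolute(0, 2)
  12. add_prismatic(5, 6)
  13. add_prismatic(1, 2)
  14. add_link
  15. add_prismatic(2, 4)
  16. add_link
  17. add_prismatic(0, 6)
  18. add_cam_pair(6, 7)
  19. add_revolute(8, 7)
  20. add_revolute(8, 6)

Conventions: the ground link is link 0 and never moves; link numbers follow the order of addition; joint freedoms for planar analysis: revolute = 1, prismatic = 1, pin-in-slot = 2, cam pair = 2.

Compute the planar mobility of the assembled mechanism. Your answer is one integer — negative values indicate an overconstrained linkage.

(L,J1,J2)=(1,0,0); link0 fixed
link1: (2,0,0)
R 1-0 [J1]: (2,1,0)
link2: (3,1,0)
link3: (4,1,0)
link4: (5,1,0)
PS 4-3 [J2]: (5,1,1)
C 3-2 [J2]: (5,1,2)
link5: (6,1,2)
R 2-5 [J1]: (6,2,2)
link6: (7,2,2)
R 0-2 [J1]: (7,3,2)
P 5-6 [J1]: (7,4,2)
P 1-2 [J1]: (7,5,2)
link7: (8,5,2)
P 2-4 [J1]: (8,6,2)
link8: (9,6,2)
P 0-6 [J1]: (9,7,2)
C 6-7 [J2]: (9,7,3)
R 8-7 [J1]: (9,8,3)
R 8-6 [J1]: (9,9,3)
Grübler: 3·8 − 2·9 − 3 = 3

M = 3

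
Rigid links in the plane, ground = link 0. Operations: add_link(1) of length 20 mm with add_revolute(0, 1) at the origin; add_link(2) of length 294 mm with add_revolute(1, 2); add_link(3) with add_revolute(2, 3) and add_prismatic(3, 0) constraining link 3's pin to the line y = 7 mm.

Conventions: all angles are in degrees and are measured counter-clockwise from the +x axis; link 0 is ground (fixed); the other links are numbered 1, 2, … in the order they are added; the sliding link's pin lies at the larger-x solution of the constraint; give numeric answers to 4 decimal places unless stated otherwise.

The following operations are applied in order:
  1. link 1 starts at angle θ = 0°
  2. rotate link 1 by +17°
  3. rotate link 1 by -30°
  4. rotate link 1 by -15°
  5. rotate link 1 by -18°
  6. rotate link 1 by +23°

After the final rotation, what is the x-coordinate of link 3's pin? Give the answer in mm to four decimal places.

geometry: r = 20 mm, L = 294 mm, e = 7 mm; θ starts at 0°
rotate link 1 by +17°: θ ← 0° +17° = 17°
rotate link 1 by -30°: θ ← 17° -30° = -13°
rotate link 1 by -15°: θ ← -13° -15° = -28°
rotate link 1 by -18°: θ ← -28° -18° = -46°
rotate link 1 by +23°: θ ← -46° +23° = -23°
crank pin P = (r cos θ, r sin θ) = (18.410097, -7.814623)
h = r sin θ − e = -7.814623 − 7 = -14.814623
x = r cos θ + √(L² − h²) = 18.410097 + 293.626509 = 312.036606

312.0366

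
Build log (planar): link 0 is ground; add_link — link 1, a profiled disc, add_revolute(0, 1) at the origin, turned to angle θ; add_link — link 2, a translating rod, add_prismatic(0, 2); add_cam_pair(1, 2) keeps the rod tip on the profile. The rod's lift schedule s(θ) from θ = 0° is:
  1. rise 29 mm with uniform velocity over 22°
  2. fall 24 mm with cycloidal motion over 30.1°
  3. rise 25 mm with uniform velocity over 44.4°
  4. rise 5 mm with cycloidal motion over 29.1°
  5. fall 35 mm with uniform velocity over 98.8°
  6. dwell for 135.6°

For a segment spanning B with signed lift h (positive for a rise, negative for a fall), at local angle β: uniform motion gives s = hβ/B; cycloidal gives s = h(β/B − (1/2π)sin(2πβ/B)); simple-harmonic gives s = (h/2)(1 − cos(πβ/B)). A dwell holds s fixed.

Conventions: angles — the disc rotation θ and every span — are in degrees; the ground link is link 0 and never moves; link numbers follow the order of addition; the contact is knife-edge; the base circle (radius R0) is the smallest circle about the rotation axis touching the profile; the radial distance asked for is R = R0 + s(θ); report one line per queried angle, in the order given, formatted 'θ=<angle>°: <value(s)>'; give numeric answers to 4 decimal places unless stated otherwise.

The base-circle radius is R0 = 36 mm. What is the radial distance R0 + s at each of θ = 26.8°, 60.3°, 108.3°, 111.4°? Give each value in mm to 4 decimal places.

seg 1 [0°–22°] uniform, h=29: full span → s += 29 → s = 29.0000
seg 2 [22°–52.1°] cycloidal, h=-24: θ=26.8° here. β=4.8, B=30.1. -24·(0.1595 − sin(2π·0.1595)/(2π)) = -0.6090 → s = 28.3910
seg 2 [22°–52.1°] cycloidal, h=-24: full span → s += -24 → s = 5.0000
seg 3 [52.1°–96.5°] uniform, h=25: θ=60.3° here. β=8.2, B=44.4. 25·8.2/44.4 = 4.6171 → s = 9.6171
seg 3 [52.1°–96.5°] uniform, h=25: full span → s += 25 → s = 30.0000
seg 4 [96.5°–125.6°] cycloidal, h=5: θ=108.3° here. β=11.8, B=29.1. 5·(0.4055 − sin(2π·0.4055)/(2π)) = 1.5823 → s = 31.5823
seg 4 [96.5°–125.6°] cycloidal, h=5: θ=111.4° here. β=14.9, B=29.1. 5·(0.5120 − sin(2π·0.5120)/(2π)) = 2.6202 → s = 32.6202
θ=26.8°: R = R0 + s = 36 + 28.3910 = 64.3910
θ=60.3°: R = R0 + s = 36 + 9.6171 = 45.6171
θ=108.3°: R = R0 + s = 36 + 31.5823 = 67.5823
θ=111.4°: R = R0 + s = 36 + 32.6202 = 68.6202

θ=26.8°: 64.3910
θ=60.3°: 45.6171
θ=108.3°: 67.5823
θ=111.4°: 68.6202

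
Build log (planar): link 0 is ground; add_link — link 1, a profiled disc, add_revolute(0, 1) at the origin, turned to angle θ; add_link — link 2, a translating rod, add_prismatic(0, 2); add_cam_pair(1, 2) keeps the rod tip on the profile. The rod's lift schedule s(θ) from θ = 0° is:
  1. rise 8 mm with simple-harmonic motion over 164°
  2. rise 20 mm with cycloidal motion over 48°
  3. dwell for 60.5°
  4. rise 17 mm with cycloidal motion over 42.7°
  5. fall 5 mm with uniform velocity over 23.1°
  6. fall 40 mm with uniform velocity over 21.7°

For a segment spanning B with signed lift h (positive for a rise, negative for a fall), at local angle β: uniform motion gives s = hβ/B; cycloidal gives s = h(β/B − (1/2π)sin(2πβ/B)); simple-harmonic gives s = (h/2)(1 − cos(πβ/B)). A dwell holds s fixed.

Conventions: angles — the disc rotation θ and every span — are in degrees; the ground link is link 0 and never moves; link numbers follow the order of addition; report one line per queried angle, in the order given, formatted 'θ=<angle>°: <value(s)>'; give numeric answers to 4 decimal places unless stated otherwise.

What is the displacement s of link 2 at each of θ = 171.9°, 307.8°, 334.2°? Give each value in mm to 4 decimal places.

seg 1 [0°–164°] simple-harmonic, h=8: full span → s += 8 → s = 8.0000
seg 2 [164°–212°] cycloidal, h=20: θ=171.9° here. β=7.9, B=48. 20·(0.1646 − sin(2π·0.1646)/(2π)) = 0.5561 → s = 8.5561
seg 2 [164°–212°] cycloidal, h=20: full span → s += 20 → s = 28.0000
seg 3 [212°–272.5°] dwell: s stays 28.0000
seg 4 [272.5°–315.2°] cycloidal, h=17: θ=307.8° here. β=35.3, B=42.7. 17·(0.8267 − sin(2π·0.8267)/(2π)) = 16.4514 → s = 44.4514
seg 4 [272.5°–315.2°] cycloidal, h=17: full span → s += 17 → s = 45.0000
seg 5 [315.2°–338.3°] uniform, h=-5: θ=334.2° here. β=19, B=23.1. -5·19/23.1 = -4.1126 → s = 40.8874

θ=171.9°: 8.5561
θ=307.8°: 44.4514
θ=334.2°: 40.8874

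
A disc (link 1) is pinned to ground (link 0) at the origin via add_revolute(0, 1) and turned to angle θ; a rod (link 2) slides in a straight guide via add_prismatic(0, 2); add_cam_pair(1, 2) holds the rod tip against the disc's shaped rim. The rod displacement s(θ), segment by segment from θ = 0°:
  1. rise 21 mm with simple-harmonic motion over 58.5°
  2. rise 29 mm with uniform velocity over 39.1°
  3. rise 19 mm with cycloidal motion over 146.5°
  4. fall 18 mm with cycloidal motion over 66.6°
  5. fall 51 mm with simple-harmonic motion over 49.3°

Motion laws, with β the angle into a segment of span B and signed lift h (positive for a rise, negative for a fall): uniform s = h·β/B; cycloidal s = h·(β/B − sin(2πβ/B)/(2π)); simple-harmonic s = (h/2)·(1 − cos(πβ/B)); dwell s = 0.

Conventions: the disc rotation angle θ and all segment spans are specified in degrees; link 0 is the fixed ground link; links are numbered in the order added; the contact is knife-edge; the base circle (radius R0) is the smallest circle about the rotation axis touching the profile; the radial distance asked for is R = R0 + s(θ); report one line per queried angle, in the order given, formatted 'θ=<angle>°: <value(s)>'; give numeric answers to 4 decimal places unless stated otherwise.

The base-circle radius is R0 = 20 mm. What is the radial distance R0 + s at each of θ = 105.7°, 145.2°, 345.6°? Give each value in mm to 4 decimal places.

segment 1 (0° to 58.5°, simple-harmonic, h = 21) is passed completely: s = 0.0000 + (21) = 21.0000
segment 2 (58.5° to 97.6°, uniform, h = 29) is passed completely: s = 21.0000 + (29) = 50.0000
θ = 105.7° falls in segment 3 (97.6° to 244.1°, cycloidal, h = 19): β = 105.7 − 97.6 = 8.1°, B = 146.5°; Δs = 19·(0.0553 − sin(2π·0.0553)/(2π)) = 0.0210; s = 50.0000 + 0.0210 = 50.0210
θ = 145.2° falls in segment 3 (97.6° to 244.1°, cycloidal, h = 19): β = 145.2 − 97.6 = 47.6°, B = 146.5°; Δs = 19·(0.3249 − sin(2π·0.3249)/(2π)) = 3.4783; s = 50.0000 + 3.4783 = 53.4783
segment 3 (97.6° to 244.1°, cycloidal, h = 19) is passed completely: s = 50.0000 + (19) = 69.0000
segment 4 (244.1° to 310.7°, cycloidal, h = -18) is passed completely: s = 69.0000 + (-18) = 51.0000
θ = 345.6° falls in segment 5 (310.7° to 360°, simple-harmonic, h = -51): β = 345.6 − 310.7 = 34.9°, B = 49.3°; Δs = -51/2·(1 − cos(π·0.7079)) = -40.9965; s = 51.0000 − 40.9965 = 10.0035
θ=105.7°: R = R0 + s = 20 + 50.0210 = 70.0210
θ=145.2°: R = R0 + s = 20 + 53.4783 = 73.4783
θ=345.6°: R = R0 + s = 20 + 10.0035 = 30.0035

θ=105.7°: 70.0210
θ=145.2°: 73.4783
θ=345.6°: 30.0035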